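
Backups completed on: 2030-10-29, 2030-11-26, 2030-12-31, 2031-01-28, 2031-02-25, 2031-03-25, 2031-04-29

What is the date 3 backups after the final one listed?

2031-07-29

All Tuesdays; the gaps (28, 35, 28, 28, 28, 35) vary with month length.
This is the last Tuesday of each month.
May 2031 ends with Tuesday 2031-05-27.
June 2031 ends with Tuesday 2031-06-24.
July 2031 ends with Tuesday 2031-07-29.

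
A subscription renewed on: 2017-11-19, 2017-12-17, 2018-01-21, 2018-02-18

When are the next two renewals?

Gaps: 28, 35, 28 days — a mix of 28 and 35. Every date is a Sunday.
Each is the 3rd Sunday of its month.
3rd Sunday of March 2018: 2018-03-18.
3rd Sunday of April 2018: 2018-04-15.

2018-03-18, 2018-04-15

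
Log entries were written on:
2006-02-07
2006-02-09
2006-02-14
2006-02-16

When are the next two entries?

2006-02-21, 2006-02-23

The gap pattern 2, 5, 2 repeats every 2 events.
These are the Tuesdays and Thursdays of each week.
The following Tuesday is 2006-02-21.
Next Thursday: 2006-02-23.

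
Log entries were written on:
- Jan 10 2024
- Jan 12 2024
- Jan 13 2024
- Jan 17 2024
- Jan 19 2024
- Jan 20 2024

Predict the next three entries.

The gap pattern 2, 1, 4, 2, 1 repeats every 3 events.
These are the Wednesdays, Fridays and Saturdays of each week.
The following Wednesday is Jan 24 2024.
The following Friday is Jan 26 2024.
Next Saturday: Jan 27 2024.

Jan 24 2024, Jan 26 2024, Jan 27 2024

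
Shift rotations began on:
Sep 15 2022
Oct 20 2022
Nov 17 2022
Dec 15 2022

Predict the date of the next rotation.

Jan 19 2023

All dates are Thursdays, 35, 28, 28 days apart.
Specifically, the 3rd Thursday of each month.
January 2023 — 3rd Thursday is Jan 19 2023.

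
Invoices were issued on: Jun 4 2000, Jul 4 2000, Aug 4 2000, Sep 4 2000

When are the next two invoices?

Each date is the 4th; the gaps (30, 31, 31) track the month lengths.
The rule is the 4th of each month.
October 2000: Oct 4 2000.
November 2000: Nov 4 2000.

Oct 4 2000, Nov 4 2000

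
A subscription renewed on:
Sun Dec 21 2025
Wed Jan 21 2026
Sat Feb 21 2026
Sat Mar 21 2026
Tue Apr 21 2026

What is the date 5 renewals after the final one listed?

Each date is the 21st; the gaps (31, 31, 28, 31) track the month lengths.
The rule is the 21st of each month.
Next: May 2026 → Thu May 21 2026.
Next: June 2026 → Sun Jun 21 2026.
Next: July 2026 → Tue Jul 21 2026.
August 2026: Fri Aug 21 2026.
September 2026: Mon Sep 21 2026.

Mon Sep 21 2026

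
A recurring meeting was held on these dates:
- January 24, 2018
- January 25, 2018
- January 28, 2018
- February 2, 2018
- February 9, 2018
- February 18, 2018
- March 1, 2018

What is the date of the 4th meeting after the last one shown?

Gaps: 1, 3, 5, 7, 9, 11 days — each gap is 2 larger than the previous one.
Next gap: 13 days. March 1, 2018 + 13 days = March 14, 2018.
Next gap: 15 days. March 14, 2018 + 15 days = March 29, 2018.
Next gap: 17 days. March 29, 2018 + 17 days = April 15, 2018.
Next gap: 19 days. April 15, 2018 + 19 days = May 4, 2018.

May 4, 2018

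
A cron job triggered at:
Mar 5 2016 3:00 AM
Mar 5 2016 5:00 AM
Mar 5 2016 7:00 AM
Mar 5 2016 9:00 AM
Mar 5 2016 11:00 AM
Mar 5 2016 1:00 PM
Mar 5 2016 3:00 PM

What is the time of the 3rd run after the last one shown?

Gaps: 2, 2, 2, 2, 2, 2 hours — each event is 2 hours after the previous one.
Mar 5 2016 3:00 PM + 2 h = Mar 5 2016 5:00 PM.
Mar 5 2016 5:00 PM + 2 h = Mar 5 2016 7:00 PM.
Mar 5 2016 7:00 PM + 2 h = Mar 5 2016 9:00 PM.

Mar 5 2016 9:00 PM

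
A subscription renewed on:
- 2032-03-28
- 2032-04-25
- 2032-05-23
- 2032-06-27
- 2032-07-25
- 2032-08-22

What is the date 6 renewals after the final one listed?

These are Sundays at 28- or 35-day spacing (28, 28, 35, 28, 28).
The pattern: 4th Sunday of the month.
4th Sunday of September 2032: 2032-09-26.
October 2032 — 4th Sunday is 2032-10-24.
4th Sunday of November 2032: 2032-11-28.
December 2032 — 4th Sunday is 2032-12-26.
January 2033 — 4th Sunday is 2033-01-23.
4th Sunday of February 2033: 2033-02-27.

2033-02-27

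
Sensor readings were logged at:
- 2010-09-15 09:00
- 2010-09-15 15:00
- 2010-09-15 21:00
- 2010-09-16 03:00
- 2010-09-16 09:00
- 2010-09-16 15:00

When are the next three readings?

2010-09-16 21:00, 2010-09-17 03:00, 2010-09-17 09:00

Gaps: 6, 6, 6, 6, 6 hours — each event is 6 hours after the previous one.
2010-09-16 15:00 + 6 h = 2010-09-16 21:00.
2010-09-16 21:00 + 6 h = 2010-09-17 03:00.
2010-09-17 03:00 + 6 h = 2010-09-17 09:00.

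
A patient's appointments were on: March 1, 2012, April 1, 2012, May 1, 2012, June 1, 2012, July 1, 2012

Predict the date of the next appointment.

August 1, 2012

The day-of-month is always 1 (31, 30, 31, 30 days between events).
So this recurs on the 1st of each month.
August 2012: August 1, 2012.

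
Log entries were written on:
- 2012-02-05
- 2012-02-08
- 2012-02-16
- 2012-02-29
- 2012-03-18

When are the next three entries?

2012-04-10, 2012-05-08, 2012-06-10

The spacing grows by 5 each time: 3, 8, 13, 18 days.
Next gap: 23 days. 2012-03-18 + 23 days = 2012-04-10.
Next gap: 28 days. 2012-04-10 + 28 days = 2012-05-08.
Next gap: 33 days. 2012-05-08 + 33 days = 2012-06-10.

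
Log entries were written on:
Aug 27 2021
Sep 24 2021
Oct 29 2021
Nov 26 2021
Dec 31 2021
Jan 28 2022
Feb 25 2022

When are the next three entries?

These are Fridays with 28, 35, 28, 35, 28, 28-day gaps.
Each is the final Friday of its month — Oct 29 2021 is past the 28th, so '4th Friday' doesn't fit.
Last Friday of March 2022: Mar 25 2022.
April 2022 ends with Friday Apr 29 2022.
Last Friday of May 2022: May 27 2022.

Mar 25 2022, Apr 29 2022, May 27 2022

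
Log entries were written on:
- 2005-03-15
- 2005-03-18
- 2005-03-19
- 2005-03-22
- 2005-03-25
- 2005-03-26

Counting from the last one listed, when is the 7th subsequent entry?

Gaps: 3, 1, 3, 3, 1 days — not constant, but cyclic with period 3.
The events fall on every Tuesday, Friday and Saturday.
Next Tuesday: 2005-03-29.
The following Friday is 2005-04-01.
Next Saturday: 2005-04-02.
Next Tuesday: 2005-04-05.
Next Friday: 2005-04-08.
Next Saturday: 2005-04-09.
Next Tuesday: 2005-04-12.

2005-04-12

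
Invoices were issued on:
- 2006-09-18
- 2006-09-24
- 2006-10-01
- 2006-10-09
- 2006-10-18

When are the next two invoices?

2006-10-28, 2006-11-08

Gaps: 6, 7, 8, 9 days — each gap is 1 larger than the previous one.
Next gap: 10 days. 2006-10-18 + 10 days = 2006-10-28.
Next gap: 11 days. 2006-10-28 + 11 days = 2006-11-08.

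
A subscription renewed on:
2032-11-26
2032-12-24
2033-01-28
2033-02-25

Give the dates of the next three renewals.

2033-03-25, 2033-04-22, 2033-05-27

Gaps: 28, 35, 28 days — a mix of 28 and 35. Every date is a Friday.
Each is the 4th Friday of its month.
March 2033 — 4th Friday is 2033-03-25.
4th Friday of April 2033: 2033-04-22.
4th Friday of May 2033: 2033-05-27.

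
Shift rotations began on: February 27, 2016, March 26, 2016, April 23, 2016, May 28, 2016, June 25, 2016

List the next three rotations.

All dates are Saturdays, 28, 28, 35, 28 days apart.
Specifically, the 4th Saturday of each month.
4th Saturday of July 2016: July 23, 2016.
August 2016 — 4th Saturday is August 27, 2016.
4th Saturday of September 2016: September 24, 2016.

July 23, 2016; August 27, 2016; September 24, 2016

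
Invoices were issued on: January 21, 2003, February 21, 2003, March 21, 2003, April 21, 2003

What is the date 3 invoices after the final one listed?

Gaps: 31, 28, 31 days — not constant. Every event is on the 21st of the month.
Pattern: the 21st of each month.
Next: May 2003 → May 21, 2003.
Next: June 2003 → June 21, 2003.
July 2003: July 21, 2003.

July 21, 2003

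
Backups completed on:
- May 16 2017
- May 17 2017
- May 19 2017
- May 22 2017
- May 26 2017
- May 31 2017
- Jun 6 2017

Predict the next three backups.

Jun 13 2017, Jun 21 2017, Jun 30 2017

Intervals are 1, 2, 3, 4, 5, 6 days — an arithmetic progression with common difference 1.
Next gap: 7 days. Jun 6 2017 + 7 days = Jun 13 2017.
Next gap: 8 days. Jun 13 2017 + 8 days = Jun 21 2017.
Next gap: 9 days. Jun 21 2017 + 9 days = Jun 30 2017.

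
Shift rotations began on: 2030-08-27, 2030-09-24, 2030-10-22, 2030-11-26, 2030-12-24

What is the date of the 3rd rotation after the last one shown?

2031-03-25

All dates are Tuesdays, 28, 28, 35, 28 days apart.
Specifically, the 4th Tuesday of each month.
4th Tuesday of January 2031: 2031-01-28.
February 2031 — 4th Tuesday is 2031-02-25.
4th Tuesday of March 2031: 2031-03-25.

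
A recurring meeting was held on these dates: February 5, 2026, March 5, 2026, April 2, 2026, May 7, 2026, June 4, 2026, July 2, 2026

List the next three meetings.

These are Thursdays at 28- or 35-day spacing (28, 28, 35, 28, 28).
The pattern: 1st Thursday of the month.
1st Thursday of August 2026: August 6, 2026.
September 2026 — 1st Thursday is September 3, 2026.
October 2026 — 1st Thursday is October 1, 2026.

August 6, 2026; September 3, 2026; October 1, 2026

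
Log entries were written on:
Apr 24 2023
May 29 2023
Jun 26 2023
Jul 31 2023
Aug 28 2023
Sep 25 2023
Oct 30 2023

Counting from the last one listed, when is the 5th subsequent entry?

Mar 25 2024

All Mondays; the gaps (35, 28, 35, 28, 28, 35) vary with month length.
This is the last Monday of each month.
November 2023 ends with Monday Nov 27 2023.
Last Monday of December 2023: Dec 25 2023.
January 2024 ends with Monday Jan 29 2024.
Last Monday of February 2024: Feb 26 2024.
Last Monday of March 2024: Mar 25 2024.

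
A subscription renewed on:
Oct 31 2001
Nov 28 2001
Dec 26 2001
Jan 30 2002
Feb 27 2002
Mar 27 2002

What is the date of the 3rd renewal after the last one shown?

Jun 26 2002

All Wednesdays; the gaps (28, 28, 35, 28, 28) vary with month length.
This is the last Wednesday of each month.
Last Wednesday of April 2002: Apr 24 2002.
Last Wednesday of May 2002: May 29 2002.
June 2002 ends with Wednesday Jun 26 2002.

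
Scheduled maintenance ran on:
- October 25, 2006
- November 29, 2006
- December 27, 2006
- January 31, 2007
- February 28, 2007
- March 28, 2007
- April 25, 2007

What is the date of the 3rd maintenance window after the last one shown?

All Wednesdays; the gaps (35, 28, 35, 28, 28, 28) vary with month length.
This is the last Wednesday of each month.
Last Wednesday of May 2007: May 30, 2007.
Last Wednesday of June 2007: June 27, 2007.
Last Wednesday of July 2007: July 25, 2007.

July 25, 2007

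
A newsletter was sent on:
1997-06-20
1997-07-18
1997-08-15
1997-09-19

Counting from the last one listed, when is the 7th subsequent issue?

1998-04-17

All dates are Fridays, 28, 28, 35 days apart.
Specifically, the 3rd Friday of each month.
October 1997 — 3rd Friday is 1997-10-17.
3rd Friday of November 1997: 1997-11-21.
December 1997 — 3rd Friday is 1997-12-19.
3rd Friday of January 1998: 1998-01-16.
February 1998 — 3rd Friday is 1998-02-20.
March 1998 — 3rd Friday is 1998-03-20.
3rd Friday of April 1998: 1998-04-17.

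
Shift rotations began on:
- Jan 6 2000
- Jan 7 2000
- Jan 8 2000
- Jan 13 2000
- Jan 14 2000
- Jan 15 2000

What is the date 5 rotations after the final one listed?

Jan 28 2000

Gaps: 1, 1, 5, 1, 1 days — not constant, but cyclic with period 3.
The events fall on every Thursday, Friday and Saturday.
Next Thursday: Jan 20 2000.
The following Friday is Jan 21 2000.
The following Saturday is Jan 22 2000.
Next Thursday: Jan 27 2000.
The following Friday is Jan 28 2000.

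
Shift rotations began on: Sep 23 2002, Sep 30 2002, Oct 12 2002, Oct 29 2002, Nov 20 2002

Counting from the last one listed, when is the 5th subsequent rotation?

May 24 2003

Intervals are 7, 12, 17, 22 days — an arithmetic progression with common difference 5.
Next gap: 27 days. Nov 20 2002 + 27 days = Dec 17 2002.
Next gap: 32 days. Dec 17 2002 + 32 days = Jan 18 2003.
Next gap: 37 days. Jan 18 2003 + 37 days = Feb 24 2003.
Next gap: 42 days. Feb 24 2003 + 42 days = Apr 7 2003.
Next gap: 47 days. Apr 7 2003 + 47 days = May 24 2003.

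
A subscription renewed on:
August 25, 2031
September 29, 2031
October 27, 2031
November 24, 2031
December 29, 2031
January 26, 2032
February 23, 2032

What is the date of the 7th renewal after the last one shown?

These are Mondays with 35, 28, 28, 35, 28, 28-day gaps.
Each is the final Monday of its month — September 29, 2031 is past the 28th, so '4th Monday' doesn't fit.
March 2032 ends with Monday March 29, 2032.
Last Monday of April 2032: April 26, 2032.
May 2032 ends with Monday May 31, 2032.
June 2032 ends with Monday June 28, 2032.
Last Monday of July 2032: July 26, 2032.
Last Monday of August 2032: August 30, 2032.
September 2032 ends with Monday September 27, 2032.

September 27, 2032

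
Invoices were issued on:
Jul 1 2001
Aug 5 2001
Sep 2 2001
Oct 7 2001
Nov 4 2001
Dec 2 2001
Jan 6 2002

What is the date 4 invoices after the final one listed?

These are Sundays at 28- or 35-day spacing (35, 28, 35, 28, 28, 35).
The pattern: 1st Sunday of the month.
February 2002 — 1st Sunday is Feb 3 2002.
1st Sunday of March 2002: Mar 3 2002.
1st Sunday of April 2002: Apr 7 2002.
1st Sunday of May 2002: May 5 2002.

May 5 2002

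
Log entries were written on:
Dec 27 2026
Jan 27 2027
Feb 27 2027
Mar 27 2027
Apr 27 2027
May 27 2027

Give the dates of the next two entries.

The day-of-month is always 27 (31, 31, 28, 31, 30 days between events).
So this recurs on the 27th of each month.
Next: June 2027 → Jun 27 2027.
Next: July 2027 → Jul 27 2027.

Jun 27 2027, Jul 27 2027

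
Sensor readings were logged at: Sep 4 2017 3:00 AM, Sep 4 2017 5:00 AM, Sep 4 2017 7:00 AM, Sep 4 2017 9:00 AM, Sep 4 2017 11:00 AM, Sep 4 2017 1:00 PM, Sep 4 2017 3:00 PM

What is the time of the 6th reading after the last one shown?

Sep 5 2017 3:00 AM

Gaps: 2, 2, 2, 2, 2, 2 hours — each event is 2 hours after the previous one.
Sep 4 2017 3:00 PM + 2 h = Sep 4 2017 5:00 PM.
Sep 4 2017 5:00 PM + 2 h = Sep 4 2017 7:00 PM.
Sep 4 2017 7:00 PM + 2 h = Sep 4 2017 9:00 PM.
Sep 4 2017 9:00 PM + 2 h = Sep 4 2017 11:00 PM.
Sep 4 2017 11:00 PM + 2 h = Sep 5 2017 1:00 AM.
Sep 5 2017 1:00 AM + 2 h = Sep 5 2017 3:00 AM.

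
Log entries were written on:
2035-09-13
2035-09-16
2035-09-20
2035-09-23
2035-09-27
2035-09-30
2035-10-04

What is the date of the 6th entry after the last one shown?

The gap pattern 3, 4, 3, 4, 3, 4 repeats every 2 events.
These are the Thursdays and Sundays of each week.
Next Sunday: 2035-10-07.
Next Thursday: 2035-10-11.
The following Sunday is 2035-10-14.
The following Thursday is 2035-10-18.
The following Sunday is 2035-10-21.
Next Thursday: 2035-10-25.

2035-10-25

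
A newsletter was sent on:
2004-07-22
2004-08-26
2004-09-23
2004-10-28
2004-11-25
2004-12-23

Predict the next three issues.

2005-01-27, 2005-02-24, 2005-03-24

All dates are Thursdays, 35, 28, 35, 28, 28 days apart.
Specifically, the 4th Thursday of each month.
4th Thursday of January 2005: 2005-01-27.
4th Thursday of February 2005: 2005-02-24.
4th Thursday of March 2005: 2005-03-24.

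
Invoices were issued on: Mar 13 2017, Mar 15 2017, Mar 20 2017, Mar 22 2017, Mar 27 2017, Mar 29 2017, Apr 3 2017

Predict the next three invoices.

Apr 5 2017, Apr 10 2017, Apr 12 2017

Every event lands on a Monday or Wednesday (gaps cycle 2, 5, 2, 5, 2, 5).
So the schedule is: every Monday and Wednesday.
The following Wednesday is Apr 5 2017.
The following Monday is Apr 10 2017.
Next Wednesday: Apr 12 2017.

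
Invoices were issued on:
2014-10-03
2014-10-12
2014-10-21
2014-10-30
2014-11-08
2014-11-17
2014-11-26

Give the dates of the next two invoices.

2014-12-05, 2014-12-14

Every event comes 9 days after the last (9, 9, 9, 9, 9, 9).
2014-11-26 + 9 days = 2014-12-05.
2014-12-05 + 9 days = 2014-12-14.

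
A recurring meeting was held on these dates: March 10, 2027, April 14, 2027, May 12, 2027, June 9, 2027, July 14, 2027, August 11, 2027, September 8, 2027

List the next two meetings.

October 13, 2027; November 10, 2027

Gaps: 35, 28, 28, 35, 28, 28 days — a mix of 28 and 35. Every date is a Wednesday.
Each is the 2nd Wednesday of its month.
2nd Wednesday of October 2027: October 13, 2027.
2nd Wednesday of November 2027: November 10, 2027.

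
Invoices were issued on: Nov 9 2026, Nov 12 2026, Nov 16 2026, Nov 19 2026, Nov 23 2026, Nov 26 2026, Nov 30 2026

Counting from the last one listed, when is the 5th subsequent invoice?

Dec 17 2026

Every event lands on a Monday or Thursday (gaps cycle 3, 4, 3, 4, 3, 4).
So the schedule is: every Monday and Thursday.
Next Thursday: Dec 3 2026.
Next Monday: Dec 7 2026.
The following Thursday is Dec 10 2026.
Next Monday: Dec 14 2026.
Next Thursday: Dec 17 2026.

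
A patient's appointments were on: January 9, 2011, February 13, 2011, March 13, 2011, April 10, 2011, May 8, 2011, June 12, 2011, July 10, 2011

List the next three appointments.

Gaps: 35, 28, 28, 28, 35, 28 days — a mix of 28 and 35. Every date is a Sunday.
Each is the 2nd Sunday of its month.
2nd Sunday of August 2011: August 14, 2011.
2nd Sunday of September 2011: September 11, 2011.
2nd Sunday of October 2011: October 9, 2011.

August 14, 2011; September 11, 2011; October 9, 2011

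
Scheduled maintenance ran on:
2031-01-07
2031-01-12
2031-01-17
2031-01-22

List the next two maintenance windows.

Every event comes 5 days after the last (5, 5, 5).
2031-01-22 + 5 days = 2031-01-27.
2031-01-27 + 5 days = 2031-02-01.

2031-01-27, 2031-02-01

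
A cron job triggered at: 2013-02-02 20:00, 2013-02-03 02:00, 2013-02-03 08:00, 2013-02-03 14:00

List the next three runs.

2013-02-03 20:00, 2013-02-04 02:00, 2013-02-04 08:00

The interval is a steady 6 hours (6, 6, 6).
2013-02-03 14:00 + 6 h = 2013-02-03 20:00.
2013-02-03 20:00 + 6 h = 2013-02-04 02:00.
2013-02-04 02:00 + 6 h = 2013-02-04 08:00.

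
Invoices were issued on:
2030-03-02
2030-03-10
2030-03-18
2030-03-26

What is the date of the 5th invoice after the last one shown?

Gaps between consecutive events: 8, 8, 8 days — a constant 8-day interval.
2030-03-26 + 8 days = 2030-04-03.
2030-04-03 + 8 days = 2030-04-11.
2030-04-11 + 8 days = 2030-04-19.
2030-04-19 + 8 days = 2030-04-27.
2030-04-27 + 8 days = 2030-05-05.

2030-05-05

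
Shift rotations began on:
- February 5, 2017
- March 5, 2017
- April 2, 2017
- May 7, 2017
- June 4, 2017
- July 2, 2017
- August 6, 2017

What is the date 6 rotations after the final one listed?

These are Sundays at 28- or 35-day spacing (28, 28, 35, 28, 28, 35).
The pattern: 1st Sunday of the month.
September 2017 — 1st Sunday is September 3, 2017.
October 2017 — 1st Sunday is October 1, 2017.
November 2017 — 1st Sunday is November 5, 2017.
1st Sunday of December 2017: December 3, 2017.
January 2018 — 1st Sunday is January 7, 2018.
1st Sunday of February 2018: February 4, 2018.

February 4, 2018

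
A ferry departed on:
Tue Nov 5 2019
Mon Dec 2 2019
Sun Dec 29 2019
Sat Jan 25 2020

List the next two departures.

The spacing is 27, 27, 27 days — always 27 days.
Sat Jan 25 2020 + 27 days = Fri Feb 21 2020.
Fri Feb 21 2020 + 27 days = Thu Mar 19 2020.

Fri Feb 21 2020, Thu Mar 19 2020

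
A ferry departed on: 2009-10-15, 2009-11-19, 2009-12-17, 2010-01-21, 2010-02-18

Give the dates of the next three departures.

2010-03-18, 2010-04-15, 2010-05-20

All dates are Thursdays, 35, 28, 35, 28 days apart.
Specifically, the 3rd Thursday of each month.
3rd Thursday of March 2010: 2010-03-18.
3rd Thursday of April 2010: 2010-04-15.
May 2010 — 3rd Thursday is 2010-05-20.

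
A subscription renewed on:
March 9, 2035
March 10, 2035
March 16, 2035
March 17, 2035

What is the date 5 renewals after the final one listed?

April 6, 2035

Every event lands on a Friday or Saturday (gaps cycle 1, 6, 1).
So the schedule is: every Friday and Saturday.
The following Friday is March 23, 2035.
The following Saturday is March 24, 2035.
Next Friday: March 30, 2035.
The following Saturday is March 31, 2035.
The following Friday is April 6, 2035.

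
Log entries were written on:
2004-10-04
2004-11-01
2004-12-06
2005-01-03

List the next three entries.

2005-02-07, 2005-03-07, 2005-04-04

Gaps: 28, 35, 28 days — a mix of 28 and 35. Every date is a Monday.
Each is the 1st Monday of its month.
February 2005 — 1st Monday is 2005-02-07.
1st Monday of March 2005: 2005-03-07.
1st Monday of April 2005: 2005-04-04.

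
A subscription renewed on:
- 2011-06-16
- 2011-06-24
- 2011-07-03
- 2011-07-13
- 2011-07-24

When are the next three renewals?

The spacing grows by 1 each time: 8, 9, 10, 11 days.
Next gap: 12 days. 2011-07-24 + 12 days = 2011-08-05.
Next gap: 13 days. 2011-08-05 + 13 days = 2011-08-18.
Next gap: 14 days. 2011-08-18 + 14 days = 2011-09-01.

2011-08-05, 2011-08-18, 2011-09-01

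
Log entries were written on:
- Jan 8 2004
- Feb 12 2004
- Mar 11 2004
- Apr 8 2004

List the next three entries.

May 13 2004, Jun 10 2004, Jul 8 2004

Gaps: 35, 28, 28 days — a mix of 28 and 35. Every date is a Thursday.
Each is the 2nd Thursday of its month.
2nd Thursday of May 2004: May 13 2004.
June 2004 — 2nd Thursday is Jun 10 2004.
2nd Thursday of July 2004: Jul 8 2004.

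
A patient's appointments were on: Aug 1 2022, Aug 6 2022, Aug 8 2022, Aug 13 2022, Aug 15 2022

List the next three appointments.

The gap pattern 5, 2, 5, 2 repeats every 2 events.
These are the Mondays and Saturdays of each week.
The following Saturday is Aug 20 2022.
The following Monday is Aug 22 2022.
The following Saturday is Aug 27 2022.

Aug 20 2022, Aug 22 2022, Aug 27 2022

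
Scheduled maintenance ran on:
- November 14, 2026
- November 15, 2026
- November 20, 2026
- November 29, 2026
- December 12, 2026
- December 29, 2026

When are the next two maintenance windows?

January 19, 2027; February 13, 2027

Intervals are 1, 5, 9, 13, 17 days — an arithmetic progression with common difference 4.
Next gap: 21 days. December 29, 2026 + 21 days = January 19, 2027.
Next gap: 25 days. January 19, 2027 + 25 days = February 13, 2027.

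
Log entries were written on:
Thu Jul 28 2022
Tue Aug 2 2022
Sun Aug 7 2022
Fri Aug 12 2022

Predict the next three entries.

Every event comes 5 days after the last (5, 5, 5).
Fri Aug 12 2022 + 5 days = Wed Aug 17 2022.
Wed Aug 17 2022 + 5 days = Mon Aug 22 2022.
Mon Aug 22 2022 + 5 days = Sat Aug 27 2022.

Wed Aug 17 2022, Mon Aug 22 2022, Sat Aug 27 2022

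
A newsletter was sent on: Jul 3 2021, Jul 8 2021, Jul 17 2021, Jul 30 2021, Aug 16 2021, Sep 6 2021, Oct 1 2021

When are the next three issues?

Intervals are 5, 9, 13, 17, 21, 25 days — an arithmetic progression with common difference 4.
Next gap: 29 days. Oct 1 2021 + 29 days = Oct 30 2021.
Next gap: 33 days. Oct 30 2021 + 33 days = Dec 2 2021.
Next gap: 37 days. Dec 2 2021 + 37 days = Jan 8 2022.

Oct 30 2021, Dec 2 2021, Jan 8 2022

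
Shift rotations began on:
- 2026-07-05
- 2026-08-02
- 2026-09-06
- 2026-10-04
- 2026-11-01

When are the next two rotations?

All dates are Sundays, 28, 35, 28, 28 days apart.
Specifically, the 1st Sunday of each month.
1st Sunday of December 2026: 2026-12-06.
January 2027 — 1st Sunday is 2027-01-03.

2026-12-06, 2027-01-03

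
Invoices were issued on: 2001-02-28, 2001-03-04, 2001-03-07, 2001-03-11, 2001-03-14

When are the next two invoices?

2001-03-18, 2001-03-21

Gaps: 4, 3, 4, 3 days — not constant, but cyclic with period 2.
The events fall on every Wednesday and Sunday.
The following Sunday is 2001-03-18.
The following Wednesday is 2001-03-21.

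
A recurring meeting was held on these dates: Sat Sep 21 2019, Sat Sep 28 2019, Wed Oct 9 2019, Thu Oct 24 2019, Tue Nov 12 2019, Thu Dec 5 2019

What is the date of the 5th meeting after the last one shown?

Thu May 28 2020

The spacing grows by 4 each time: 7, 11, 15, 19, 23 days.
Next gap: 27 days. Thu Dec 5 2019 + 27 days = Wed Jan 1 2020.
Next gap: 31 days. Wed Jan 1 2020 + 31 days = Sat Feb 1 2020.
Next gap: 35 days. Sat Feb 1 2020 + 35 days = Sat Mar 7 2020.
Next gap: 39 days. Sat Mar 7 2020 + 39 days = Wed Apr 15 2020.
Next gap: 43 days. Wed Apr 15 2020 + 43 days = Thu May 28 2020.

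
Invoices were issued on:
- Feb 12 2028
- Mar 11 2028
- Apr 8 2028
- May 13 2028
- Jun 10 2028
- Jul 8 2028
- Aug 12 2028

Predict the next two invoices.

All dates are Saturdays, 28, 28, 35, 28, 28, 35 days apart.
Specifically, the 2nd Saturday of each month.
September 2028 — 2nd Saturday is Sep 9 2028.
2nd Saturday of October 2028: Oct 14 2028.

Sep 9 2028, Oct 14 2028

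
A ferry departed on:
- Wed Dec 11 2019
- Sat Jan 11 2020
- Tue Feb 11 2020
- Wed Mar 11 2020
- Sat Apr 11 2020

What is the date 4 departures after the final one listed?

Gaps: 31, 31, 29, 31 days — not constant. Every event is on the 11th of the month.
Pattern: the 11th of each month.
May 2020: Mon May 11 2020.
Next: June 2020 → Thu Jun 11 2020.
July 2020: Sat Jul 11 2020.
August 2020: Tue Aug 11 2020.

Tue Aug 11 2020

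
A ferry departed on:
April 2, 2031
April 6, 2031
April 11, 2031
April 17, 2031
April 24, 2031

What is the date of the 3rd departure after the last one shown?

Gaps: 4, 5, 6, 7 days — each gap is 1 larger than the previous one.
Next gap: 8 days. April 24, 2031 + 8 days = May 2, 2031.
Next gap: 9 days. May 2, 2031 + 9 days = May 11, 2031.
Next gap: 10 days. May 11, 2031 + 10 days = May 21, 2031.

May 21, 2031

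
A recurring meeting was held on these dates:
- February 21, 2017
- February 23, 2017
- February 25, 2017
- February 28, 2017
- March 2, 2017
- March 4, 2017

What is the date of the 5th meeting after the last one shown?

The gap pattern 2, 2, 3, 2, 2 repeats every 3 events.
These are the Tuesdays, Thursdays and Saturdays of each week.
The following Tuesday is March 7, 2017.
The following Thursday is March 9, 2017.
Next Saturday: March 11, 2017.
Next Tuesday: March 14, 2017.
Next Thursday: March 16, 2017.

March 16, 2017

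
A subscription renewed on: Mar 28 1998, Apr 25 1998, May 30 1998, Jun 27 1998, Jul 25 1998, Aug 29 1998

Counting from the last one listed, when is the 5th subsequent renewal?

Jan 30 1999

Every date is a Saturday; gaps 28, 35, 28, 28, 35 days.
Each is the last Saturday of its month (at least one falls on the 29th or later, ruling out '4th Saturday').
Last Saturday of September 1998: Sep 26 1998.
October 1998 ends with Saturday Oct 31 1998.
Last Saturday of November 1998: Nov 28 1998.
December 1998 ends with Saturday Dec 26 1998.
Last Saturday of January 1999: Jan 30 1999.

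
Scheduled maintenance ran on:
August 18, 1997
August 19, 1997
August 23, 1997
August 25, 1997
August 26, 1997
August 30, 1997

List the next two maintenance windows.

Gaps: 1, 4, 2, 1, 4 days — not constant, but cyclic with period 3.
The events fall on every Monday, Tuesday and Saturday.
Next Monday: September 1, 1997.
Next Tuesday: September 2, 1997.

September 1, 1997; September 2, 1997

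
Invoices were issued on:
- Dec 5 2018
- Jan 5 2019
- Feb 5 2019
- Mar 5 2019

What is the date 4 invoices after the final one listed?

Gaps: 31, 31, 28 days — not constant. Every event is on the 5th of the month.
Pattern: the 5th of each month.
Next: April 2019 → Apr 5 2019.
May 2019: May 5 2019.
Next: June 2019 → Jun 5 2019.
Next: July 2019 → Jul 5 2019.

Jul 5 2019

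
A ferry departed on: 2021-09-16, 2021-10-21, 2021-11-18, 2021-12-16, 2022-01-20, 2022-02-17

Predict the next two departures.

2022-03-17, 2022-04-21

All dates are Thursdays, 35, 28, 28, 35, 28 days apart.
Specifically, the 3rd Thursday of each month.
3rd Thursday of March 2022: 2022-03-17.
3rd Thursday of April 2022: 2022-04-21.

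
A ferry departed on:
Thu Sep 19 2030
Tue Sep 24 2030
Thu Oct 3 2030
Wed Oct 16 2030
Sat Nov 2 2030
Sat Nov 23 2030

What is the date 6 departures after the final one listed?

Sat Jun 21 2031

The spacing grows by 4 each time: 5, 9, 13, 17, 21 days.
Next gap: 25 days. Sat Nov 23 2030 + 25 days = Wed Dec 18 2030.
Next gap: 29 days. Wed Dec 18 2030 + 29 days = Thu Jan 16 2031.
Next gap: 33 days. Thu Jan 16 2031 + 33 days = Tue Feb 18 2031.
Next gap: 37 days. Tue Feb 18 2031 + 37 days = Thu Mar 27 2031.
Next gap: 41 days. Thu Mar 27 2031 + 41 days = Wed May 7 2031.
Next gap: 45 days. Wed May 7 2031 + 45 days = Sat Jun 21 2031.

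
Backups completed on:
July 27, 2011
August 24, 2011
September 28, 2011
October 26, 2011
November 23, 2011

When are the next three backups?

These are Wednesdays at 28- or 35-day spacing (28, 35, 28, 28).
The pattern: 4th Wednesday of the month.
December 2011 — 4th Wednesday is December 28, 2011.
January 2012 — 4th Wednesday is January 25, 2012.
February 2012 — 4th Wednesday is February 22, 2012.

December 28, 2011; January 25, 2012; February 22, 2012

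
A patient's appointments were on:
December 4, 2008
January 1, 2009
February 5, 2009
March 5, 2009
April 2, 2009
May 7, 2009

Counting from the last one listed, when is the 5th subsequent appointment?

All dates are Thursdays, 28, 35, 28, 28, 35 days apart.
Specifically, the 1st Thursday of each month.
1st Thursday of June 2009: June 4, 2009.
1st Thursday of July 2009: July 2, 2009.
1st Thursday of August 2009: August 6, 2009.
September 2009 — 1st Thursday is September 3, 2009.
October 2009 — 1st Thursday is October 1, 2009.

October 1, 2009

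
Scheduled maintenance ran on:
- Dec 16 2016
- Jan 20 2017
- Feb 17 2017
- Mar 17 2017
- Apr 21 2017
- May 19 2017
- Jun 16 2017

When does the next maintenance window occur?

These are Fridays at 28- or 35-day spacing (35, 28, 28, 35, 28, 28).
The pattern: 3rd Friday of the month.
3rd Friday of July 2017: Jul 21 2017.

Jul 21 2017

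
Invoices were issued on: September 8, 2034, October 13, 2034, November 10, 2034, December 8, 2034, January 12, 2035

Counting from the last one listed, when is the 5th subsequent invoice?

Gaps: 35, 28, 28, 35 days — a mix of 28 and 35. Every date is a Friday.
Each is the 2nd Friday of its month.
February 2035 — 2nd Friday is February 9, 2035.
2nd Friday of March 2035: March 9, 2035.
2nd Friday of April 2035: April 13, 2035.
May 2035 — 2nd Friday is May 11, 2035.
2nd Friday of June 2035: June 8, 2035.

June 8, 2035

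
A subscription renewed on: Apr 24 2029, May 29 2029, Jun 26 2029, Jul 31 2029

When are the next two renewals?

Aug 28 2029, Sep 25 2029

These are Tuesdays with 35, 28, 35-day gaps.
Each is the final Tuesday of its month — May 29 2029 is past the 28th, so '4th Tuesday' doesn't fit.
August 2029 ends with Tuesday Aug 28 2029.
September 2029 ends with Tuesday Sep 25 2029.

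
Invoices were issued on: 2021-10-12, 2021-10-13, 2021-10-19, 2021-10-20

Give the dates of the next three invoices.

2021-10-26, 2021-10-27, 2021-11-02

Gaps: 1, 6, 1 days — not constant, but cyclic with period 2.
The events fall on every Tuesday and Wednesday.
Next Tuesday: 2021-10-26.
The following Wednesday is 2021-10-27.
Next Tuesday: 2021-11-02.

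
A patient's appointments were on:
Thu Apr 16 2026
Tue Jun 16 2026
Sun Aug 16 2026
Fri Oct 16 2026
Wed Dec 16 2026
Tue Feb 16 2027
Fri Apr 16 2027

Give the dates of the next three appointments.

Each date is the 16th; the gaps (61, 61, 61, 61, 62, 59) track the month lengths.
The rule is the 16th of every 2 months.
Next: June 2027 → Wed Jun 16 2027.
August 2027: Mon Aug 16 2027.
Next: October 2027 → Sat Oct 16 2027.

Wed Jun 16 2027, Mon Aug 16 2027, Sat Oct 16 2027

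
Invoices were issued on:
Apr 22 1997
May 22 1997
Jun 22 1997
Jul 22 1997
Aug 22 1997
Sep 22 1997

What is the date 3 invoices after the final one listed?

Each date is the 22nd; the gaps (30, 31, 30, 31, 31) track the month lengths.
The rule is the 22nd of each month.
Next: October 1997 → Oct 22 1997.
November 1997: Nov 22 1997.
December 1997: Dec 22 1997.

Dec 22 1997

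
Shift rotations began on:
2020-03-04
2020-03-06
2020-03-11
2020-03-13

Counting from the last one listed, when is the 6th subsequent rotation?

2020-04-03

Every event lands on a Wednesday or Friday (gaps cycle 2, 5, 2).
So the schedule is: every Wednesday and Friday.
Next Wednesday: 2020-03-18.
Next Friday: 2020-03-20.
The following Wednesday is 2020-03-25.
Next Friday: 2020-03-27.
The following Wednesday is 2020-04-01.
The following Friday is 2020-04-03.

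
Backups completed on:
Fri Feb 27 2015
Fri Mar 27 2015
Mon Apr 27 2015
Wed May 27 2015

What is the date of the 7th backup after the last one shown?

The day-of-month is always 27 (28, 31, 30 days between events).
So this recurs on the 27th of each month.
Next: June 2015 → Sat Jun 27 2015.
July 2015: Mon Jul 27 2015.
August 2015: Thu Aug 27 2015.
September 2015: Sun Sep 27 2015.
Next: October 2015 → Tue Oct 27 2015.
November 2015: Fri Nov 27 2015.
December 2015: Sun Dec 27 2015.

Sun Dec 27 2015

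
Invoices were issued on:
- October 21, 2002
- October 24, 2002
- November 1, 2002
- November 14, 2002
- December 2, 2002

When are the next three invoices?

Gaps: 3, 8, 13, 18 days — each gap is 5 larger than the previous one.
Next gap: 23 days. December 2, 2002 + 23 days = December 25, 2002.
Next gap: 28 days. December 25, 2002 + 28 days = January 22, 2003.
Next gap: 33 days. January 22, 2003 + 33 days = February 24, 2003.

December 25, 2002; January 22, 2003; February 24, 2003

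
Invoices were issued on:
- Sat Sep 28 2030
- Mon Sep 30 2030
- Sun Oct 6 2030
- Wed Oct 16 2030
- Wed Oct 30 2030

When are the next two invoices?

The spacing grows by 4 each time: 2, 6, 10, 14 days.
Next gap: 18 days. Wed Oct 30 2030 + 18 days = Sun Nov 17 2030.
Next gap: 22 days. Sun Nov 17 2030 + 22 days = Mon Dec 9 2030.

Sun Nov 17 2030, Mon Dec 9 2030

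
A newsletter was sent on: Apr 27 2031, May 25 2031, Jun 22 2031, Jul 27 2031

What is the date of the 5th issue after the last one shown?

All dates are Sundays, 28, 28, 35 days apart.
Specifically, the 4th Sunday of each month.
4th Sunday of August 2031: Aug 24 2031.
September 2031 — 4th Sunday is Sep 28 2031.
4th Sunday of October 2031: Oct 26 2031.
November 2031 — 4th Sunday is Nov 23 2031.
4th Sunday of December 2031: Dec 28 2031.

Dec 28 2031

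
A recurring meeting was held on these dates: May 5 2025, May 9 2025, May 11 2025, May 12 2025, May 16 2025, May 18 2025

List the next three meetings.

The gap pattern 4, 2, 1, 4, 2 repeats every 3 events.
These are the Mondays, Fridays and Sundays of each week.
The following Monday is May 19 2025.
Next Friday: May 23 2025.
Next Sunday: May 25 2025.

May 19 2025, May 23 2025, May 25 2025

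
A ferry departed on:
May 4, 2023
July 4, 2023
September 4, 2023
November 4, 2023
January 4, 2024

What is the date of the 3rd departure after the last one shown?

Each date is the 4th; the gaps (61, 62, 61, 61) track the month lengths.
The rule is the 4th of every 2 months.
Next: March 2024 → March 4, 2024.
Next: May 2024 → May 4, 2024.
Next: July 2024 → July 4, 2024.

July 4, 2024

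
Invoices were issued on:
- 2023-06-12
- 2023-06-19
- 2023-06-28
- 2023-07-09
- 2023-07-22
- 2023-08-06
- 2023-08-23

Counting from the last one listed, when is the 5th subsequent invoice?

The spacing grows by 2 each time: 7, 9, 11, 13, 15, 17 days.
Next gap: 19 days. 2023-08-23 + 19 days = 2023-09-11.
Next gap: 21 days. 2023-09-11 + 21 days = 2023-10-02.
Next gap: 23 days. 2023-10-02 + 23 days = 2023-10-25.
Next gap: 25 days. 2023-10-25 + 25 days = 2023-11-19.
Next gap: 27 days. 2023-11-19 + 27 days = 2023-12-16.

2023-12-16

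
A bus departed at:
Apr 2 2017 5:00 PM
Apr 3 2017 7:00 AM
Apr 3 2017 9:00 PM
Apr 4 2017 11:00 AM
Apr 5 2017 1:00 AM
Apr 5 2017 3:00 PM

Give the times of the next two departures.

Apr 6 2017 5:00 AM, Apr 6 2017 7:00 PM

Spacing: 14, 14, 14, 14, 14 h — constant 14 h.
Apr 5 2017 3:00 PM + 14 h = Apr 6 2017 5:00 AM.
Apr 6 2017 5:00 AM + 14 h = Apr 6 2017 7:00 PM.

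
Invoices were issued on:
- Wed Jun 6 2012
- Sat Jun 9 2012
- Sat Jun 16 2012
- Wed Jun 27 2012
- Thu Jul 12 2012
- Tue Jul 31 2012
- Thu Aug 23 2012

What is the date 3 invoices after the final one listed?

Gaps: 3, 7, 11, 15, 19, 23 days — each gap is 4 larger than the previous one.
Next gap: 27 days. Thu Aug 23 2012 + 27 days = Wed Sep 19 2012.
Next gap: 31 days. Wed Sep 19 2012 + 31 days = Sat Oct 20 2012.
Next gap: 35 days. Sat Oct 20 2012 + 35 days = Sat Nov 24 2012.

Sat Nov 24 2012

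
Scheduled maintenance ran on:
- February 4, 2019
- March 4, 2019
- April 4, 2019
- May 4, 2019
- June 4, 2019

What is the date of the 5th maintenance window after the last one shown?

Each date is the 4th; the gaps (28, 31, 30, 31) track the month lengths.
The rule is the 4th of each month.
Next: July 2019 → July 4, 2019.
Next: August 2019 → August 4, 2019.
September 2019: September 4, 2019.
Next: October 2019 → October 4, 2019.
November 2019: November 4, 2019.

November 4, 2019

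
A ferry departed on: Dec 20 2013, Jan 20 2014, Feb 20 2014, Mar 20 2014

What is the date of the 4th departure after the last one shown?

Gaps: 31, 31, 28 days — not constant. Every event is on the 20th of the month.
Pattern: the 20th of each month.
April 2014: Apr 20 2014.
May 2014: May 20 2014.
Next: June 2014 → Jun 20 2014.
Next: July 2014 → Jul 20 2014.

Jul 20 2014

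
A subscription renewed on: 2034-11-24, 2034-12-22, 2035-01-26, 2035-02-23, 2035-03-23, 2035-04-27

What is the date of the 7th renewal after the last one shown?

2035-11-23

All dates are Fridays, 28, 35, 28, 28, 35 days apart.
Specifically, the 4th Friday of each month.
4th Friday of May 2035: 2035-05-25.
4th Friday of June 2035: 2035-06-22.
4th Friday of July 2035: 2035-07-27.
4th Friday of August 2035: 2035-08-24.
4th Friday of September 2035: 2035-09-28.
4th Friday of October 2035: 2035-10-26.
November 2035 — 4th Friday is 2035-11-23.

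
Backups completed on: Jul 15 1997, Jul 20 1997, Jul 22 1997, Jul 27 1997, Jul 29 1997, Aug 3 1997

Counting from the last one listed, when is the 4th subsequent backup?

Gaps: 5, 2, 5, 2, 5 days — not constant, but cyclic with period 2.
The events fall on every Tuesday and Sunday.
The following Tuesday is Aug 5 1997.
Next Sunday: Aug 10 1997.
Next Tuesday: Aug 12 1997.
Next Sunday: Aug 17 1997.

Aug 17 1997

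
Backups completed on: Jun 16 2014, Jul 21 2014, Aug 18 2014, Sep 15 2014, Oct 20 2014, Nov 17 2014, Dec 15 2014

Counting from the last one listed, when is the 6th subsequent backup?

Jun 15 2015

All dates are Mondays, 35, 28, 28, 35, 28, 28 days apart.
Specifically, the 3rd Monday of each month.
3rd Monday of January 2015: Jan 19 2015.
3rd Monday of February 2015: Feb 16 2015.
3rd Monday of March 2015: Mar 16 2015.
3rd Monday of April 2015: Apr 20 2015.
3rd Monday of May 2015: May 18 2015.
3rd Monday of June 2015: Jun 15 2015.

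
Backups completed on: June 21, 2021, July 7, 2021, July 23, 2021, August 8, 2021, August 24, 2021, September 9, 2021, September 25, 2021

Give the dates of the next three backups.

October 11, 2021; October 27, 2021; November 12, 2021

Every event comes 16 days after the last (16, 16, 16, 16, 16, 16).
September 25, 2021 + 16 days = October 11, 2021.
October 11, 2021 + 16 days = October 27, 2021.
October 27, 2021 + 16 days = November 12, 2021.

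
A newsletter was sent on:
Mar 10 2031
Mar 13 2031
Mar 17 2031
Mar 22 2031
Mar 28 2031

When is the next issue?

Apr 4 2031

The spacing grows by 1 each time: 3, 4, 5, 6 days.
Next gap: 7 days. Mar 28 2031 + 7 days = Apr 4 2031.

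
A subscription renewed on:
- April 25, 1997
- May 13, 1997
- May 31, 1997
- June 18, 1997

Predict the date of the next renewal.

Every event comes 18 days after the last (18, 18, 18).
June 18, 1997 + 18 days = July 6, 1997.

July 6, 1997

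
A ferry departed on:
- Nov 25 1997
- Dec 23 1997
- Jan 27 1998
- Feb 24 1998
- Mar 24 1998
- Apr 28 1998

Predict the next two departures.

These are Tuesdays at 28- or 35-day spacing (28, 35, 28, 28, 35).
The pattern: 4th Tuesday of the month.
May 1998 — 4th Tuesday is May 26 1998.
June 1998 — 4th Tuesday is Jun 23 1998.

May 26 1998, Jun 23 1998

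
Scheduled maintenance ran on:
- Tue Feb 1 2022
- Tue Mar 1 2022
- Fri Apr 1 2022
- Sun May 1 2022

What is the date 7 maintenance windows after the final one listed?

Each date is the 1st; the gaps (28, 31, 30) track the month lengths.
The rule is the 1st of each month.
June 2022: Wed Jun 1 2022.
July 2022: Fri Jul 1 2022.
Next: August 2022 → Mon Aug 1 2022.
Next: September 2022 → Thu Sep 1 2022.
October 2022: Sat Oct 1 2022.
November 2022: Tue Nov 1 2022.
Next: December 2022 → Thu Dec 1 2022.

Thu Dec 1 2022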